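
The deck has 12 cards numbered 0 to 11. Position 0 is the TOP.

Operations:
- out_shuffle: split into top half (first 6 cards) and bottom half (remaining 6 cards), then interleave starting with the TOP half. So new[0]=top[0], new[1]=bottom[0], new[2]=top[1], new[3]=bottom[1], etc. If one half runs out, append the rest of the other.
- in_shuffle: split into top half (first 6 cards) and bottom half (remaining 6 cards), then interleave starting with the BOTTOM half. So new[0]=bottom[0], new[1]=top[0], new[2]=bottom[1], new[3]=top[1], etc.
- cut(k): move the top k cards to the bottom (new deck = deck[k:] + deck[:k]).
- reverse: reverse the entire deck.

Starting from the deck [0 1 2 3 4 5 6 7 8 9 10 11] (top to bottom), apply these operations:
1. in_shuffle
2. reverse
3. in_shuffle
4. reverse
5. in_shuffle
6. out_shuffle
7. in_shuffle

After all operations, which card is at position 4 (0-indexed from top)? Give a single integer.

Answer: 11

Derivation:
After op 1 (in_shuffle): [6 0 7 1 8 2 9 3 10 4 11 5]
After op 2 (reverse): [5 11 4 10 3 9 2 8 1 7 0 6]
After op 3 (in_shuffle): [2 5 8 11 1 4 7 10 0 3 6 9]
After op 4 (reverse): [9 6 3 0 10 7 4 1 11 8 5 2]
After op 5 (in_shuffle): [4 9 1 6 11 3 8 0 5 10 2 7]
After op 6 (out_shuffle): [4 8 9 0 1 5 6 10 11 2 3 7]
After op 7 (in_shuffle): [6 4 10 8 11 9 2 0 3 1 7 5]
Position 4: card 11.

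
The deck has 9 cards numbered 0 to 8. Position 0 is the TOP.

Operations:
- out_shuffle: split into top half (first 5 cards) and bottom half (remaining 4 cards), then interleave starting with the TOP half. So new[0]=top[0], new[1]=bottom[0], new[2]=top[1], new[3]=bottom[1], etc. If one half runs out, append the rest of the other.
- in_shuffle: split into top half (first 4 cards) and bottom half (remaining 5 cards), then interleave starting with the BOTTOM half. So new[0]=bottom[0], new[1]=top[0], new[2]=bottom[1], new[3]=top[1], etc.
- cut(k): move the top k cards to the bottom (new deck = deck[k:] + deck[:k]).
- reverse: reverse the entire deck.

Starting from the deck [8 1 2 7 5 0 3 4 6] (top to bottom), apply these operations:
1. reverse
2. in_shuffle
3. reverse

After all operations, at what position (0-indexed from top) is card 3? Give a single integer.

After op 1 (reverse): [6 4 3 0 5 7 2 1 8]
After op 2 (in_shuffle): [5 6 7 4 2 3 1 0 8]
After op 3 (reverse): [8 0 1 3 2 4 7 6 5]
Card 3 is at position 3.

Answer: 3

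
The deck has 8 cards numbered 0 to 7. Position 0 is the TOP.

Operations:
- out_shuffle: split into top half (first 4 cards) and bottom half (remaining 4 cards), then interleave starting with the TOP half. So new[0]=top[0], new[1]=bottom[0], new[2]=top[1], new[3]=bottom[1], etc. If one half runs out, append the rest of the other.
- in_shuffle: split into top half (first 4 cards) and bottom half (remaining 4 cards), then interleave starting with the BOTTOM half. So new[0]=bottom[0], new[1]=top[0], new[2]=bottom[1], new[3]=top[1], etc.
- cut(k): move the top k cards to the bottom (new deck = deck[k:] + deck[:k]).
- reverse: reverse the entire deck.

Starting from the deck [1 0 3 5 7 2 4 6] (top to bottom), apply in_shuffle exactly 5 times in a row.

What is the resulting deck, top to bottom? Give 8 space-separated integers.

After op 1 (in_shuffle): [7 1 2 0 4 3 6 5]
After op 2 (in_shuffle): [4 7 3 1 6 2 5 0]
After op 3 (in_shuffle): [6 4 2 7 5 3 0 1]
After op 4 (in_shuffle): [5 6 3 4 0 2 1 7]
After op 5 (in_shuffle): [0 5 2 6 1 3 7 4]

Answer: 0 5 2 6 1 3 7 4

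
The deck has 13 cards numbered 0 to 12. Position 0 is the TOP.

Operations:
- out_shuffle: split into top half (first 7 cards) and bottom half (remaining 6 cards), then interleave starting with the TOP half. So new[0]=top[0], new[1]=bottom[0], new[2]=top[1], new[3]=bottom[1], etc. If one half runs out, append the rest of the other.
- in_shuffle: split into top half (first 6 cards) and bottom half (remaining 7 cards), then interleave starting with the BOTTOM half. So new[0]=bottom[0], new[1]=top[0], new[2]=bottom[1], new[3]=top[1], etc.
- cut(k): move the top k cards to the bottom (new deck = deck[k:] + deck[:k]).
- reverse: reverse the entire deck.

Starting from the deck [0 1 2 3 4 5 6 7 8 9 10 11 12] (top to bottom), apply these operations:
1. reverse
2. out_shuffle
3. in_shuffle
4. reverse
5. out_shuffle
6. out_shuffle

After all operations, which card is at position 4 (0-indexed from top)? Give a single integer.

After op 1 (reverse): [12 11 10 9 8 7 6 5 4 3 2 1 0]
After op 2 (out_shuffle): [12 5 11 4 10 3 9 2 8 1 7 0 6]
After op 3 (in_shuffle): [9 12 2 5 8 11 1 4 7 10 0 3 6]
After op 4 (reverse): [6 3 0 10 7 4 1 11 8 5 2 12 9]
After op 5 (out_shuffle): [6 11 3 8 0 5 10 2 7 12 4 9 1]
After op 6 (out_shuffle): [6 2 11 7 3 12 8 4 0 9 5 1 10]
Position 4: card 3.

Answer: 3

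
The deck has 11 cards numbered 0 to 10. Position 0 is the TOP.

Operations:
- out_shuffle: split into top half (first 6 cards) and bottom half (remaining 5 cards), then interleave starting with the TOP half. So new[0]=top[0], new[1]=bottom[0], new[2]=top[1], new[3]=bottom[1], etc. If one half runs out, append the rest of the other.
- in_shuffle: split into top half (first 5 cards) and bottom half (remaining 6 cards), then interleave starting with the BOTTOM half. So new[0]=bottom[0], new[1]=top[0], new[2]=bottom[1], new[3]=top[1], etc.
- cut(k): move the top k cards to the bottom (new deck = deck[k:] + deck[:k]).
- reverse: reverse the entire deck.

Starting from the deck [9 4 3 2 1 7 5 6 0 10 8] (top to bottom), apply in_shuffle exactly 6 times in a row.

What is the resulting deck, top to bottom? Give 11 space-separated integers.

After op 1 (in_shuffle): [7 9 5 4 6 3 0 2 10 1 8]
After op 2 (in_shuffle): [3 7 0 9 2 5 10 4 1 6 8]
After op 3 (in_shuffle): [5 3 10 7 4 0 1 9 6 2 8]
After op 4 (in_shuffle): [0 5 1 3 9 10 6 7 2 4 8]
After op 5 (in_shuffle): [10 0 6 5 7 1 2 3 4 9 8]
After op 6 (in_shuffle): [1 10 2 0 3 6 4 5 9 7 8]

Answer: 1 10 2 0 3 6 4 5 9 7 8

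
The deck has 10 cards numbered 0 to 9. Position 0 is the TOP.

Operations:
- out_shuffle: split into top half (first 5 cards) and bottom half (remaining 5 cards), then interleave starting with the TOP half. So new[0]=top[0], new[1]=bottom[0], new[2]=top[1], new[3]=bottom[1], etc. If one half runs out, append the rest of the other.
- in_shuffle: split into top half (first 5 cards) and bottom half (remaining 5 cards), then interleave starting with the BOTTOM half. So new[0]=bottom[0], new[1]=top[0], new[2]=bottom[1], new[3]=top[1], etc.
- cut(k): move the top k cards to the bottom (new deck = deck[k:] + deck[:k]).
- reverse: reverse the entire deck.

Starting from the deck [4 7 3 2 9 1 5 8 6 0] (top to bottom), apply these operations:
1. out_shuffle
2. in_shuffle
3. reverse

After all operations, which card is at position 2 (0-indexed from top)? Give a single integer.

After op 1 (out_shuffle): [4 1 7 5 3 8 2 6 9 0]
After op 2 (in_shuffle): [8 4 2 1 6 7 9 5 0 3]
After op 3 (reverse): [3 0 5 9 7 6 1 2 4 8]
Position 2: card 5.

Answer: 5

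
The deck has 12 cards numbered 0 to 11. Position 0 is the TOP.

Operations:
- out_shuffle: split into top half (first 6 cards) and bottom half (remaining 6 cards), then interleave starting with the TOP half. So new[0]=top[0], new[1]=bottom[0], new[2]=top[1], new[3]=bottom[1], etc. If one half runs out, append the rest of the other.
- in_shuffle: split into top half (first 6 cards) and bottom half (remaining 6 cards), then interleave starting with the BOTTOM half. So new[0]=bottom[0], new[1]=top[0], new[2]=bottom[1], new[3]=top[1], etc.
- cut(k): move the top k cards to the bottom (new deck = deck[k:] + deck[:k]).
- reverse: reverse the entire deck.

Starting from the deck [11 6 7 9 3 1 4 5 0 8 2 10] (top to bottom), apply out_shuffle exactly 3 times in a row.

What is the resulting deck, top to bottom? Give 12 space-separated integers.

After op 1 (out_shuffle): [11 4 6 5 7 0 9 8 3 2 1 10]
After op 2 (out_shuffle): [11 9 4 8 6 3 5 2 7 1 0 10]
After op 3 (out_shuffle): [11 5 9 2 4 7 8 1 6 0 3 10]

Answer: 11 5 9 2 4 7 8 1 6 0 3 10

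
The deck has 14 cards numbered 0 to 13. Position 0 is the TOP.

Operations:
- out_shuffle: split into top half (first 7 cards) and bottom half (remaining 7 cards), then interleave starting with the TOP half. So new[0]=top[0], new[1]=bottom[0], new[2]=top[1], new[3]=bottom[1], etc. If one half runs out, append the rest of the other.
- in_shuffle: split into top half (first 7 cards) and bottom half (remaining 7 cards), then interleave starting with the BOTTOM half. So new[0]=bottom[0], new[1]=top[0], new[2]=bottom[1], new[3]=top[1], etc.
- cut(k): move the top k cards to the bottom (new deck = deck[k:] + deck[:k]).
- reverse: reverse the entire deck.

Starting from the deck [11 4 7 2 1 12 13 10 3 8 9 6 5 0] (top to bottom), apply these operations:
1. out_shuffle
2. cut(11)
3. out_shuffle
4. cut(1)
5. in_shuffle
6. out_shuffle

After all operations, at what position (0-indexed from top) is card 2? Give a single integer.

After op 1 (out_shuffle): [11 10 4 3 7 8 2 9 1 6 12 5 13 0]
After op 2 (cut(11)): [5 13 0 11 10 4 3 7 8 2 9 1 6 12]
After op 3 (out_shuffle): [5 7 13 8 0 2 11 9 10 1 4 6 3 12]
After op 4 (cut(1)): [7 13 8 0 2 11 9 10 1 4 6 3 12 5]
After op 5 (in_shuffle): [10 7 1 13 4 8 6 0 3 2 12 11 5 9]
After op 6 (out_shuffle): [10 0 7 3 1 2 13 12 4 11 8 5 6 9]
Card 2 is at position 5.

Answer: 5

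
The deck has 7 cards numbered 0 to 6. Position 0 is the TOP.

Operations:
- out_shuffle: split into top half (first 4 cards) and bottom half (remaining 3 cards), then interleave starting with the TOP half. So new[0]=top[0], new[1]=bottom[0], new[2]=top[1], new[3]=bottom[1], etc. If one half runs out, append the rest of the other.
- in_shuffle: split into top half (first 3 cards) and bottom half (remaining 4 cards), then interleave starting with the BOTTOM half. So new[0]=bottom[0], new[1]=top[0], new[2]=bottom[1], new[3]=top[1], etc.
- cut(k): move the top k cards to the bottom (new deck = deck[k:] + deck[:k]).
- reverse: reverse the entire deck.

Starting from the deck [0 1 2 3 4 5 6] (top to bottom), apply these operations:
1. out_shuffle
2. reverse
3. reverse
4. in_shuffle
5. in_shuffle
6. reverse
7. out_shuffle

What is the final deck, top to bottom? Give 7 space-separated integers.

Answer: 3 6 2 5 1 4 0

Derivation:
After op 1 (out_shuffle): [0 4 1 5 2 6 3]
After op 2 (reverse): [3 6 2 5 1 4 0]
After op 3 (reverse): [0 4 1 5 2 6 3]
After op 4 (in_shuffle): [5 0 2 4 6 1 3]
After op 5 (in_shuffle): [4 5 6 0 1 2 3]
After op 6 (reverse): [3 2 1 0 6 5 4]
After op 7 (out_shuffle): [3 6 2 5 1 4 0]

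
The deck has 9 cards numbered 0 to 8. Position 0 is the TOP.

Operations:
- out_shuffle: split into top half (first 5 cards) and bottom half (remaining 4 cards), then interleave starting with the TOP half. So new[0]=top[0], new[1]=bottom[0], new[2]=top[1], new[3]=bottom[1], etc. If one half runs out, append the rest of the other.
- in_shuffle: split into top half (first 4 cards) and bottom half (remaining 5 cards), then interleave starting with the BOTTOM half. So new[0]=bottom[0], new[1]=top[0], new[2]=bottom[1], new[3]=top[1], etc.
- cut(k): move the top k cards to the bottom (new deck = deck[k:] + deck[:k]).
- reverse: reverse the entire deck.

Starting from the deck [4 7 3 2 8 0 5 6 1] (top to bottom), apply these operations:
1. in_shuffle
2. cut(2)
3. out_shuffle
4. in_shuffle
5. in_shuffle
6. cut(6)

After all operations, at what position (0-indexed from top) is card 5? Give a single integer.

Answer: 4

Derivation:
After op 1 (in_shuffle): [8 4 0 7 5 3 6 2 1]
After op 2 (cut(2)): [0 7 5 3 6 2 1 8 4]
After op 3 (out_shuffle): [0 2 7 1 5 8 3 4 6]
After op 4 (in_shuffle): [5 0 8 2 3 7 4 1 6]
After op 5 (in_shuffle): [3 5 7 0 4 8 1 2 6]
After op 6 (cut(6)): [1 2 6 3 5 7 0 4 8]
Card 5 is at position 4.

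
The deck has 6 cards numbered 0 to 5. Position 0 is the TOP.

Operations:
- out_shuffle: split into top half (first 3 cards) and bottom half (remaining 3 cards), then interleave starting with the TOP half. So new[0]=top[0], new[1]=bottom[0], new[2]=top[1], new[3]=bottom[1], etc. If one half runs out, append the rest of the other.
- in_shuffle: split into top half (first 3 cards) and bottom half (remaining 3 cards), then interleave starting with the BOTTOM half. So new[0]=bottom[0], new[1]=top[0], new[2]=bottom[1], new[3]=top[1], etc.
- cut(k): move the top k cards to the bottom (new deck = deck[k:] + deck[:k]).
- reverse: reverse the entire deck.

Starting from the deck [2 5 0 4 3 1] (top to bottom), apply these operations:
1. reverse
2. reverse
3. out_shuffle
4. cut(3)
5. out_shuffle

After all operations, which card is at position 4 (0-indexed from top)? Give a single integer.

After op 1 (reverse): [1 3 4 0 5 2]
After op 2 (reverse): [2 5 0 4 3 1]
After op 3 (out_shuffle): [2 4 5 3 0 1]
After op 4 (cut(3)): [3 0 1 2 4 5]
After op 5 (out_shuffle): [3 2 0 4 1 5]
Position 4: card 1.

Answer: 1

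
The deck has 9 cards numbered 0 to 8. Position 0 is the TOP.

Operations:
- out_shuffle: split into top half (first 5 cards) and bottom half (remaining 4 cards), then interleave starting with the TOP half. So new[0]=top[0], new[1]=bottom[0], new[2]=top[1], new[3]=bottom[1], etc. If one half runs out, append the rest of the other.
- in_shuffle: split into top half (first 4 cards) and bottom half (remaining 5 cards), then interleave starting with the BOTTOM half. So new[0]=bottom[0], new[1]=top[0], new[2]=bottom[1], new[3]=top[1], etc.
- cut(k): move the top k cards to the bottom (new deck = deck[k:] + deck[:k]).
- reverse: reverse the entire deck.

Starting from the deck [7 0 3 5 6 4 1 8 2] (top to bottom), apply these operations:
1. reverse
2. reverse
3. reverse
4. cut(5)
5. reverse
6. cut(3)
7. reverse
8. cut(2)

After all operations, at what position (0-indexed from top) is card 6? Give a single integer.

After op 1 (reverse): [2 8 1 4 6 5 3 0 7]
After op 2 (reverse): [7 0 3 5 6 4 1 8 2]
After op 3 (reverse): [2 8 1 4 6 5 3 0 7]
After op 4 (cut(5)): [5 3 0 7 2 8 1 4 6]
After op 5 (reverse): [6 4 1 8 2 7 0 3 5]
After op 6 (cut(3)): [8 2 7 0 3 5 6 4 1]
After op 7 (reverse): [1 4 6 5 3 0 7 2 8]
After op 8 (cut(2)): [6 5 3 0 7 2 8 1 4]
Card 6 is at position 0.

Answer: 0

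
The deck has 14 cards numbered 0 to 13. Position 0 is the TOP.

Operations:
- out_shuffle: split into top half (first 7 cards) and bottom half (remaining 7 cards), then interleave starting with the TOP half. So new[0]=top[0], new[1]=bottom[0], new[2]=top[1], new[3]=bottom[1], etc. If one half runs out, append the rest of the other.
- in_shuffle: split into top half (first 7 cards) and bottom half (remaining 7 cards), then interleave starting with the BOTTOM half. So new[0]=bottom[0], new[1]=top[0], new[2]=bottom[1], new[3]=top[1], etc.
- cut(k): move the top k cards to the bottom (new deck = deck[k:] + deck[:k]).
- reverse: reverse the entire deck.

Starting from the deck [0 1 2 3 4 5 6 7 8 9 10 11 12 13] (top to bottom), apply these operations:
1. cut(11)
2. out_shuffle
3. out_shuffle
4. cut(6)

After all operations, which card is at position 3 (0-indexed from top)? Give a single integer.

Answer: 9

Derivation:
After op 1 (cut(11)): [11 12 13 0 1 2 3 4 5 6 7 8 9 10]
After op 2 (out_shuffle): [11 4 12 5 13 6 0 7 1 8 2 9 3 10]
After op 3 (out_shuffle): [11 7 4 1 12 8 5 2 13 9 6 3 0 10]
After op 4 (cut(6)): [5 2 13 9 6 3 0 10 11 7 4 1 12 8]
Position 3: card 9.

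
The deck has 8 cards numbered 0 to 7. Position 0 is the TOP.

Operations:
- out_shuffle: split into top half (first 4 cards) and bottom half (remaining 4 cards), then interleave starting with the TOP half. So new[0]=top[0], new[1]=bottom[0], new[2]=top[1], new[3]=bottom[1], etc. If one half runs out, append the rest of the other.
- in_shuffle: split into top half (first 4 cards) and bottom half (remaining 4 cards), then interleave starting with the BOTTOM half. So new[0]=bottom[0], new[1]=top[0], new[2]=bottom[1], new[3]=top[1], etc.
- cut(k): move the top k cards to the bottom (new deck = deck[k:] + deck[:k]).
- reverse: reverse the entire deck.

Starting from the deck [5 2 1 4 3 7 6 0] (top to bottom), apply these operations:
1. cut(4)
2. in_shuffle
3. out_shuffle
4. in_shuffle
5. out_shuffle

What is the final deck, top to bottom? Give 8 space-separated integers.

After op 1 (cut(4)): [3 7 6 0 5 2 1 4]
After op 2 (in_shuffle): [5 3 2 7 1 6 4 0]
After op 3 (out_shuffle): [5 1 3 6 2 4 7 0]
After op 4 (in_shuffle): [2 5 4 1 7 3 0 6]
After op 5 (out_shuffle): [2 7 5 3 4 0 1 6]

Answer: 2 7 5 3 4 0 1 6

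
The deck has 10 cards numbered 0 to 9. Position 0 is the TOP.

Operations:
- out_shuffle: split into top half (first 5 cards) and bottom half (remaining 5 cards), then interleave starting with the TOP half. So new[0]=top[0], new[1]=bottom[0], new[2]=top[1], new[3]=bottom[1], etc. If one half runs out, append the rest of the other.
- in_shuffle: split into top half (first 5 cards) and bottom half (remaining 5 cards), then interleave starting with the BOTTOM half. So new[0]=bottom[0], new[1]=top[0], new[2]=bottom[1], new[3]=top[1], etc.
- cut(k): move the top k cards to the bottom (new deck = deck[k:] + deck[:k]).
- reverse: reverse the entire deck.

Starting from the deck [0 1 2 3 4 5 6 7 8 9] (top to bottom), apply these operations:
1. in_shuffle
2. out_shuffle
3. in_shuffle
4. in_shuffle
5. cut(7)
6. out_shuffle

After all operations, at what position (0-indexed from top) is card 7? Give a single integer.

Answer: 1

Derivation:
After op 1 (in_shuffle): [5 0 6 1 7 2 8 3 9 4]
After op 2 (out_shuffle): [5 2 0 8 6 3 1 9 7 4]
After op 3 (in_shuffle): [3 5 1 2 9 0 7 8 4 6]
After op 4 (in_shuffle): [0 3 7 5 8 1 4 2 6 9]
After op 5 (cut(7)): [2 6 9 0 3 7 5 8 1 4]
After op 6 (out_shuffle): [2 7 6 5 9 8 0 1 3 4]
Card 7 is at position 1.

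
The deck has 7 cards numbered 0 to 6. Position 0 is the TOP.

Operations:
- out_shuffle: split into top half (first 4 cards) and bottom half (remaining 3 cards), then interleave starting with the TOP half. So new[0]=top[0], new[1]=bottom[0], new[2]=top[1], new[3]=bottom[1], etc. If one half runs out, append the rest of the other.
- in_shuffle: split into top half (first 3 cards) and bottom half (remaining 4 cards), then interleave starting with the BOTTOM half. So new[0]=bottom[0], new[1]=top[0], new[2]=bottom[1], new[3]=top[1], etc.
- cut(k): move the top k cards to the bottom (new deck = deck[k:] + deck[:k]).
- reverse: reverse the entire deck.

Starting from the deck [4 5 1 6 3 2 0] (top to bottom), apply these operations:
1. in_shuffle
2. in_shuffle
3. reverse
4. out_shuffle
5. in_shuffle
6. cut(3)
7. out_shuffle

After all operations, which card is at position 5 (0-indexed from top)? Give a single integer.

Answer: 1

Derivation:
After op 1 (in_shuffle): [6 4 3 5 2 1 0]
After op 2 (in_shuffle): [5 6 2 4 1 3 0]
After op 3 (reverse): [0 3 1 4 2 6 5]
After op 4 (out_shuffle): [0 2 3 6 1 5 4]
After op 5 (in_shuffle): [6 0 1 2 5 3 4]
After op 6 (cut(3)): [2 5 3 4 6 0 1]
After op 7 (out_shuffle): [2 6 5 0 3 1 4]
Position 5: card 1.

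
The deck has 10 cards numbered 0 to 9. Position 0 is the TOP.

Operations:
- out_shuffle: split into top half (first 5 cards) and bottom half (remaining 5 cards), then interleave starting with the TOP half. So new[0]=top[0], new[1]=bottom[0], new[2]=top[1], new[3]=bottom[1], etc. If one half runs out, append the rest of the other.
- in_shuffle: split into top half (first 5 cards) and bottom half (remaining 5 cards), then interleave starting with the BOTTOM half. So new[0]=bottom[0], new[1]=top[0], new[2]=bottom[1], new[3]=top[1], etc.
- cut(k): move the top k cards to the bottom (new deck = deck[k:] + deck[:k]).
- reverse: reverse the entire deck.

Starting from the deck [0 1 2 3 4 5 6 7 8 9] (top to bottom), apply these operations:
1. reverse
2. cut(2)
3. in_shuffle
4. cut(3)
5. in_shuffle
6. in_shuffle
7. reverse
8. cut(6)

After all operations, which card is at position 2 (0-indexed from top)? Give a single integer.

Answer: 8

Derivation:
After op 1 (reverse): [9 8 7 6 5 4 3 2 1 0]
After op 2 (cut(2)): [7 6 5 4 3 2 1 0 9 8]
After op 3 (in_shuffle): [2 7 1 6 0 5 9 4 8 3]
After op 4 (cut(3)): [6 0 5 9 4 8 3 2 7 1]
After op 5 (in_shuffle): [8 6 3 0 2 5 7 9 1 4]
After op 6 (in_shuffle): [5 8 7 6 9 3 1 0 4 2]
After op 7 (reverse): [2 4 0 1 3 9 6 7 8 5]
After op 8 (cut(6)): [6 7 8 5 2 4 0 1 3 9]
Position 2: card 8.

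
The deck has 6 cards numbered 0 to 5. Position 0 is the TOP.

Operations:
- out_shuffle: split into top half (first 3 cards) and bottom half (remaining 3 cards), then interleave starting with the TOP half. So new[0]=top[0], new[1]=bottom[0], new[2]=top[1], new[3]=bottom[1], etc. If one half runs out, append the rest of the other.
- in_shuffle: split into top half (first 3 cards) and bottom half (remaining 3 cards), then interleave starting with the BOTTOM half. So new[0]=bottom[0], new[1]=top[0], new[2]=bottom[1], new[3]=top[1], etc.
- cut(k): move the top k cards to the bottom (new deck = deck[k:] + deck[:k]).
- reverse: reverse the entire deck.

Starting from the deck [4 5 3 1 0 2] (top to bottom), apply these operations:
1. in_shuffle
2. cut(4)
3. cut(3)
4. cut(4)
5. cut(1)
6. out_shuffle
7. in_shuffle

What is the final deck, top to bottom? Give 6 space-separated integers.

After op 1 (in_shuffle): [1 4 0 5 2 3]
After op 2 (cut(4)): [2 3 1 4 0 5]
After op 3 (cut(3)): [4 0 5 2 3 1]
After op 4 (cut(4)): [3 1 4 0 5 2]
After op 5 (cut(1)): [1 4 0 5 2 3]
After op 6 (out_shuffle): [1 5 4 2 0 3]
After op 7 (in_shuffle): [2 1 0 5 3 4]

Answer: 2 1 0 5 3 4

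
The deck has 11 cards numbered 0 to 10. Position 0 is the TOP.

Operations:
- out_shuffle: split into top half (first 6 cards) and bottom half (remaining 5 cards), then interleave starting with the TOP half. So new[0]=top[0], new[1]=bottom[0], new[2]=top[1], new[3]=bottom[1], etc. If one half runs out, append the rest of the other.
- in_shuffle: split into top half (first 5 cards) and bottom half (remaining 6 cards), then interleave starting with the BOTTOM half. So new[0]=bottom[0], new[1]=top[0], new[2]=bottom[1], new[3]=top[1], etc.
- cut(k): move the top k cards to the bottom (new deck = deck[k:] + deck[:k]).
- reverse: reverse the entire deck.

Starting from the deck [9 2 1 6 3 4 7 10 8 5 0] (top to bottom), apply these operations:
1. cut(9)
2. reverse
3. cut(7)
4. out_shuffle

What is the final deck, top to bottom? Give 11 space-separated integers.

After op 1 (cut(9)): [5 0 9 2 1 6 3 4 7 10 8]
After op 2 (reverse): [8 10 7 4 3 6 1 2 9 0 5]
After op 3 (cut(7)): [2 9 0 5 8 10 7 4 3 6 1]
After op 4 (out_shuffle): [2 7 9 4 0 3 5 6 8 1 10]

Answer: 2 7 9 4 0 3 5 6 8 1 10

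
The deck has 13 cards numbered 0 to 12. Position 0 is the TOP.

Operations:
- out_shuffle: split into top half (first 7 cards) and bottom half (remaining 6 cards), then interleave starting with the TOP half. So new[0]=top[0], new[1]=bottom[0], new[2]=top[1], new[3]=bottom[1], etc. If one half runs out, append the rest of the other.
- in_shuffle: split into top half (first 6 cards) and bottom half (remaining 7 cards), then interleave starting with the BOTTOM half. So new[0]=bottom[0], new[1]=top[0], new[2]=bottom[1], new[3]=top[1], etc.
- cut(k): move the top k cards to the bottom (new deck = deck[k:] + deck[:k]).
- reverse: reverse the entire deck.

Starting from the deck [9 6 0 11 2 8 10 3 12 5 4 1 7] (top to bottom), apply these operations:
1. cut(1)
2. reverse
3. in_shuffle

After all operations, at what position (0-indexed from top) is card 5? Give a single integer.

Answer: 9

Derivation:
After op 1 (cut(1)): [6 0 11 2 8 10 3 12 5 4 1 7 9]
After op 2 (reverse): [9 7 1 4 5 12 3 10 8 2 11 0 6]
After op 3 (in_shuffle): [3 9 10 7 8 1 2 4 11 5 0 12 6]
Card 5 is at position 9.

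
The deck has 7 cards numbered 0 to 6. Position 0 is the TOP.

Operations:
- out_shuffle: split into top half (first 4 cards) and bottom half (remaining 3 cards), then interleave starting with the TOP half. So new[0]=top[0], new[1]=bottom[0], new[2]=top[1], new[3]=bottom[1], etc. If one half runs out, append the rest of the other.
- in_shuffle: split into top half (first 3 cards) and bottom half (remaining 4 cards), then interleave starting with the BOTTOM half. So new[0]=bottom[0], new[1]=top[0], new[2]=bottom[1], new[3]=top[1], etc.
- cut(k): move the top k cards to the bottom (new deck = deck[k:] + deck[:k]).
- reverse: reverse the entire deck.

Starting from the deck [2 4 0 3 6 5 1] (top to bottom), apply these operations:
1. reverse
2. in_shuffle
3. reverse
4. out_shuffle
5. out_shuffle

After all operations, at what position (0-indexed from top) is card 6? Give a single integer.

Answer: 4

Derivation:
After op 1 (reverse): [1 5 6 3 0 4 2]
After op 2 (in_shuffle): [3 1 0 5 4 6 2]
After op 3 (reverse): [2 6 4 5 0 1 3]
After op 4 (out_shuffle): [2 0 6 1 4 3 5]
After op 5 (out_shuffle): [2 4 0 3 6 5 1]
Card 6 is at position 4.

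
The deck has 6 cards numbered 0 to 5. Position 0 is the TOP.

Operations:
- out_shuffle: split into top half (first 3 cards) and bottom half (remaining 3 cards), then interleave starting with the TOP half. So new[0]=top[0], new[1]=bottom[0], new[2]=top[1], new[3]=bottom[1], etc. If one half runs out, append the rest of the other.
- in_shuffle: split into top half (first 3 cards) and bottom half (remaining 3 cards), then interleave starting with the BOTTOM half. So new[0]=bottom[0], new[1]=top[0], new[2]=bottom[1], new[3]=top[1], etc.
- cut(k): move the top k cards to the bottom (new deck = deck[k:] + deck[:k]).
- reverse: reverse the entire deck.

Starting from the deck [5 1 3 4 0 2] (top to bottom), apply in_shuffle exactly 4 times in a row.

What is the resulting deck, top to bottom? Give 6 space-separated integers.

After op 1 (in_shuffle): [4 5 0 1 2 3]
After op 2 (in_shuffle): [1 4 2 5 3 0]
After op 3 (in_shuffle): [5 1 3 4 0 2]
After op 4 (in_shuffle): [4 5 0 1 2 3]

Answer: 4 5 0 1 2 3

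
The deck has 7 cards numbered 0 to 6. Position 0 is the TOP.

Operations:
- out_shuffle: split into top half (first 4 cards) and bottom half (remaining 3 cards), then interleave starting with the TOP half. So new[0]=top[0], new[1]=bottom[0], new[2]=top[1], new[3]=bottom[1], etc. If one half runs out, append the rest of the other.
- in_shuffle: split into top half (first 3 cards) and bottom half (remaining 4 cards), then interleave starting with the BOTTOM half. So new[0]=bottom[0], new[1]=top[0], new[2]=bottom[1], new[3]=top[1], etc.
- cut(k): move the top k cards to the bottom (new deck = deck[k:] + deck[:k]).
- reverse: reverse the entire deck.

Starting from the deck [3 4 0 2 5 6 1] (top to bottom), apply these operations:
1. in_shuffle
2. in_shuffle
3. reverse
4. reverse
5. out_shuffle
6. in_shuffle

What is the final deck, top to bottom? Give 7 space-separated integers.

Answer: 5 4 6 0 1 2 3

Derivation:
After op 1 (in_shuffle): [2 3 5 4 6 0 1]
After op 2 (in_shuffle): [4 2 6 3 0 5 1]
After op 3 (reverse): [1 5 0 3 6 2 4]
After op 4 (reverse): [4 2 6 3 0 5 1]
After op 5 (out_shuffle): [4 0 2 5 6 1 3]
After op 6 (in_shuffle): [5 4 6 0 1 2 3]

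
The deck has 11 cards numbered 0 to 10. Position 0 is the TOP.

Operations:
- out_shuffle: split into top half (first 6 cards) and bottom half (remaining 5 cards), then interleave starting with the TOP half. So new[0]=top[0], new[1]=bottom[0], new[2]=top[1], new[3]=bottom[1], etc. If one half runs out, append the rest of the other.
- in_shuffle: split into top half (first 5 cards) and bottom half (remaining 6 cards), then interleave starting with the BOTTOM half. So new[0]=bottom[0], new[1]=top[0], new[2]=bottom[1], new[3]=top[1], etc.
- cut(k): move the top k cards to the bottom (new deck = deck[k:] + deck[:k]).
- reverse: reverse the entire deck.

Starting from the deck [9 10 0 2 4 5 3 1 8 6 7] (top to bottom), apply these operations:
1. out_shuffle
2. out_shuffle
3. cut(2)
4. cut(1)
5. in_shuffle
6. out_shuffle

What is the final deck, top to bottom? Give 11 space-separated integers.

Answer: 0 9 6 1 5 2 10 7 8 3 4

Derivation:
After op 1 (out_shuffle): [9 3 10 1 0 8 2 6 4 7 5]
After op 2 (out_shuffle): [9 2 3 6 10 4 1 7 0 5 8]
After op 3 (cut(2)): [3 6 10 4 1 7 0 5 8 9 2]
After op 4 (cut(1)): [6 10 4 1 7 0 5 8 9 2 3]
After op 5 (in_shuffle): [0 6 5 10 8 4 9 1 2 7 3]
After op 6 (out_shuffle): [0 9 6 1 5 2 10 7 8 3 4]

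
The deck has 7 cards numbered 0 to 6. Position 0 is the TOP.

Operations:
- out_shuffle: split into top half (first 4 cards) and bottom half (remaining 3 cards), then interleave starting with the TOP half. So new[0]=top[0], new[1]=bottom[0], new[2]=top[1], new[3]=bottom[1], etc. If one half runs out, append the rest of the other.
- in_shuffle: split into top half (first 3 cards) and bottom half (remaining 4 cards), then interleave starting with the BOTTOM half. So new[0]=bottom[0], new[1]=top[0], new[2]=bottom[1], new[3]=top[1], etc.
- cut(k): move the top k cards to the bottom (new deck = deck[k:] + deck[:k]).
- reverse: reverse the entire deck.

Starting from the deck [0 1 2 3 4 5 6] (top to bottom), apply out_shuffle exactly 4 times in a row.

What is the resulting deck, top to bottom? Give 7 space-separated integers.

Answer: 0 4 1 5 2 6 3

Derivation:
After op 1 (out_shuffle): [0 4 1 5 2 6 3]
After op 2 (out_shuffle): [0 2 4 6 1 3 5]
After op 3 (out_shuffle): [0 1 2 3 4 5 6]
After op 4 (out_shuffle): [0 4 1 5 2 6 3]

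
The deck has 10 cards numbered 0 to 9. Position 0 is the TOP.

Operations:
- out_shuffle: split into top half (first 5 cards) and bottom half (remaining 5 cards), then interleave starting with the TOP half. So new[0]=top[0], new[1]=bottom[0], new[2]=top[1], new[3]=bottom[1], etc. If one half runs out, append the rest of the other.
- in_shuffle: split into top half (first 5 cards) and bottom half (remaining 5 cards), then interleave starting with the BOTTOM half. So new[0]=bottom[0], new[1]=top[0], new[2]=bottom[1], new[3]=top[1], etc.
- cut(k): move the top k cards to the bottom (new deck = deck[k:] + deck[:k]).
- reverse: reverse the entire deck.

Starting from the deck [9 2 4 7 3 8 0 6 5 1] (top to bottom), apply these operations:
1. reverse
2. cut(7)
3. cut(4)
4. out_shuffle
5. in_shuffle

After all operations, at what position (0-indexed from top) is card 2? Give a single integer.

After op 1 (reverse): [1 5 6 0 8 3 7 4 2 9]
After op 2 (cut(7)): [4 2 9 1 5 6 0 8 3 7]
After op 3 (cut(4)): [5 6 0 8 3 7 4 2 9 1]
After op 4 (out_shuffle): [5 7 6 4 0 2 8 9 3 1]
After op 5 (in_shuffle): [2 5 8 7 9 6 3 4 1 0]
Card 2 is at position 0.

Answer: 0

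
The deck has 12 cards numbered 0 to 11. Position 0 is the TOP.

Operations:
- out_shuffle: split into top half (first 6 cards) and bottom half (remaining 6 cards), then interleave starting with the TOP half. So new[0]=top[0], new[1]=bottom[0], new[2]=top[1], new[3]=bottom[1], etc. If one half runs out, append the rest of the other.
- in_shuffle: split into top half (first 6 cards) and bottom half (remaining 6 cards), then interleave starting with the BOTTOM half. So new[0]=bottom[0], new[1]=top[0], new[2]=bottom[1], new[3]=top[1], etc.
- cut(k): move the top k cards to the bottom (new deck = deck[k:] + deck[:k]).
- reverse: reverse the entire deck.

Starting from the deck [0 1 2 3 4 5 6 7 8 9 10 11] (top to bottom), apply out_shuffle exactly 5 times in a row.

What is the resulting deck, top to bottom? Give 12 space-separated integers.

Answer: 0 10 9 8 7 6 5 4 3 2 1 11

Derivation:
After op 1 (out_shuffle): [0 6 1 7 2 8 3 9 4 10 5 11]
After op 2 (out_shuffle): [0 3 6 9 1 4 7 10 2 5 8 11]
After op 3 (out_shuffle): [0 7 3 10 6 2 9 5 1 8 4 11]
After op 4 (out_shuffle): [0 9 7 5 3 1 10 8 6 4 2 11]
After op 5 (out_shuffle): [0 10 9 8 7 6 5 4 3 2 1 11]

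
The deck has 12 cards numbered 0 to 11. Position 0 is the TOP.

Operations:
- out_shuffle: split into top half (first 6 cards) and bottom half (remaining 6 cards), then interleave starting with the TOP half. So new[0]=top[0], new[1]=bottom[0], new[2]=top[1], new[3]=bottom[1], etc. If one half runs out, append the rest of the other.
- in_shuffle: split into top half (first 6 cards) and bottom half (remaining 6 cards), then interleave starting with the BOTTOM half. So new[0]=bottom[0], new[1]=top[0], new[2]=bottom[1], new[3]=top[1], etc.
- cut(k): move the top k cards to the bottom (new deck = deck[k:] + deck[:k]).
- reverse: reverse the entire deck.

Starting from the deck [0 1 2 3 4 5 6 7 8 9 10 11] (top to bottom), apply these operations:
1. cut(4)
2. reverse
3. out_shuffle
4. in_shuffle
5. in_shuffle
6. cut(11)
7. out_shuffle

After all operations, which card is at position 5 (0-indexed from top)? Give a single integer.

Answer: 9

Derivation:
After op 1 (cut(4)): [4 5 6 7 8 9 10 11 0 1 2 3]
After op 2 (reverse): [3 2 1 0 11 10 9 8 7 6 5 4]
After op 3 (out_shuffle): [3 9 2 8 1 7 0 6 11 5 10 4]
After op 4 (in_shuffle): [0 3 6 9 11 2 5 8 10 1 4 7]
After op 5 (in_shuffle): [5 0 8 3 10 6 1 9 4 11 7 2]
After op 6 (cut(11)): [2 5 0 8 3 10 6 1 9 4 11 7]
After op 7 (out_shuffle): [2 6 5 1 0 9 8 4 3 11 10 7]
Position 5: card 9.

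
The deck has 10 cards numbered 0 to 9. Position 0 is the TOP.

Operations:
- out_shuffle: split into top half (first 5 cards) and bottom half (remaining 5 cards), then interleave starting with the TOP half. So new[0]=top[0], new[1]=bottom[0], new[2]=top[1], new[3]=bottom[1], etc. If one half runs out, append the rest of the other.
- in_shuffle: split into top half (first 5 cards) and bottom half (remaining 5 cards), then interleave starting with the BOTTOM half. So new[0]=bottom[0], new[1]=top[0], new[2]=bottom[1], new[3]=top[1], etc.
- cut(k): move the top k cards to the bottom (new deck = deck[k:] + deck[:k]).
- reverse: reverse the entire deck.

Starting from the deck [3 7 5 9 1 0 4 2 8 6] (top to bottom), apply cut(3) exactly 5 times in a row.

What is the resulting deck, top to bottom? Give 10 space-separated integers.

After op 1 (cut(3)): [9 1 0 4 2 8 6 3 7 5]
After op 2 (cut(3)): [4 2 8 6 3 7 5 9 1 0]
After op 3 (cut(3)): [6 3 7 5 9 1 0 4 2 8]
After op 4 (cut(3)): [5 9 1 0 4 2 8 6 3 7]
After op 5 (cut(3)): [0 4 2 8 6 3 7 5 9 1]

Answer: 0 4 2 8 6 3 7 5 9 1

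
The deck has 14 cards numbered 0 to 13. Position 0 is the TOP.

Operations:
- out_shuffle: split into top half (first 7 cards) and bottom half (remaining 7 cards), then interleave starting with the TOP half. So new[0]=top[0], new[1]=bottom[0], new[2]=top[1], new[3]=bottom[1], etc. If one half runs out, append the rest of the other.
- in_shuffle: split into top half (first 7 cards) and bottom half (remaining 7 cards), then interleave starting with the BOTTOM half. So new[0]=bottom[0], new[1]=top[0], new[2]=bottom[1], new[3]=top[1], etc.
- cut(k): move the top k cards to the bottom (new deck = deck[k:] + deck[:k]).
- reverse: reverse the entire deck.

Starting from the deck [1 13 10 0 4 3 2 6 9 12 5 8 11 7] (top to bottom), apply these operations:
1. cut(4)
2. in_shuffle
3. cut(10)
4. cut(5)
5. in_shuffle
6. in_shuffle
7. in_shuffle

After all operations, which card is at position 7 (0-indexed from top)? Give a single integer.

Answer: 4

Derivation:
After op 1 (cut(4)): [4 3 2 6 9 12 5 8 11 7 1 13 10 0]
After op 2 (in_shuffle): [8 4 11 3 7 2 1 6 13 9 10 12 0 5]
After op 3 (cut(10)): [10 12 0 5 8 4 11 3 7 2 1 6 13 9]
After op 4 (cut(5)): [4 11 3 7 2 1 6 13 9 10 12 0 5 8]
After op 5 (in_shuffle): [13 4 9 11 10 3 12 7 0 2 5 1 8 6]
After op 6 (in_shuffle): [7 13 0 4 2 9 5 11 1 10 8 3 6 12]
After op 7 (in_shuffle): [11 7 1 13 10 0 8 4 3 2 6 9 12 5]
Position 7: card 4.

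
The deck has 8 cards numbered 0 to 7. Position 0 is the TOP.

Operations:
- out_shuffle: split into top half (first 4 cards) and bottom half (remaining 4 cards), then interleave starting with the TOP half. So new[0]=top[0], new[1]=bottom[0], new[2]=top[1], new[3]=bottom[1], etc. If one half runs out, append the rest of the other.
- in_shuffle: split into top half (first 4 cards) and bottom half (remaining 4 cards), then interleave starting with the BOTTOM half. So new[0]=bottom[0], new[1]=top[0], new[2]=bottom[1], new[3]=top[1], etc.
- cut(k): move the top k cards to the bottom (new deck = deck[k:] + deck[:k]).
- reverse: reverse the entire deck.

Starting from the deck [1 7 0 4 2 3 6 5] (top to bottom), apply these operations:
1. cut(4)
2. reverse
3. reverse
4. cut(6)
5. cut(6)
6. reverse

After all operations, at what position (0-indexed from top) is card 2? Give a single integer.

After op 1 (cut(4)): [2 3 6 5 1 7 0 4]
After op 2 (reverse): [4 0 7 1 5 6 3 2]
After op 3 (reverse): [2 3 6 5 1 7 0 4]
After op 4 (cut(6)): [0 4 2 3 6 5 1 7]
After op 5 (cut(6)): [1 7 0 4 2 3 6 5]
After op 6 (reverse): [5 6 3 2 4 0 7 1]
Card 2 is at position 3.

Answer: 3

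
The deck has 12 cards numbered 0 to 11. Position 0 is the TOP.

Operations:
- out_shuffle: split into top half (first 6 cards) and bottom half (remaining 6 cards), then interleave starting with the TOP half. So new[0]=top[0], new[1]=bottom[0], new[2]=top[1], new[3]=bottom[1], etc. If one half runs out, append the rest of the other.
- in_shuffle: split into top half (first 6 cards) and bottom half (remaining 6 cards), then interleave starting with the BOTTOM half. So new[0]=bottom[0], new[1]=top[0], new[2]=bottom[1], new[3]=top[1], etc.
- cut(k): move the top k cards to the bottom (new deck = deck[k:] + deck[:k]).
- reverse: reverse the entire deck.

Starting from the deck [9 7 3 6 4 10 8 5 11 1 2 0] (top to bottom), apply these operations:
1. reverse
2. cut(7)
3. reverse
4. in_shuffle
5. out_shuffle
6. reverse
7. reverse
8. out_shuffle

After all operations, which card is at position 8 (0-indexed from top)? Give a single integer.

Answer: 9

Derivation:
After op 1 (reverse): [0 2 1 11 5 8 10 4 6 3 7 9]
After op 2 (cut(7)): [4 6 3 7 9 0 2 1 11 5 8 10]
After op 3 (reverse): [10 8 5 11 1 2 0 9 7 3 6 4]
After op 4 (in_shuffle): [0 10 9 8 7 5 3 11 6 1 4 2]
After op 5 (out_shuffle): [0 3 10 11 9 6 8 1 7 4 5 2]
After op 6 (reverse): [2 5 4 7 1 8 6 9 11 10 3 0]
After op 7 (reverse): [0 3 10 11 9 6 8 1 7 4 5 2]
After op 8 (out_shuffle): [0 8 3 1 10 7 11 4 9 5 6 2]
Position 8: card 9.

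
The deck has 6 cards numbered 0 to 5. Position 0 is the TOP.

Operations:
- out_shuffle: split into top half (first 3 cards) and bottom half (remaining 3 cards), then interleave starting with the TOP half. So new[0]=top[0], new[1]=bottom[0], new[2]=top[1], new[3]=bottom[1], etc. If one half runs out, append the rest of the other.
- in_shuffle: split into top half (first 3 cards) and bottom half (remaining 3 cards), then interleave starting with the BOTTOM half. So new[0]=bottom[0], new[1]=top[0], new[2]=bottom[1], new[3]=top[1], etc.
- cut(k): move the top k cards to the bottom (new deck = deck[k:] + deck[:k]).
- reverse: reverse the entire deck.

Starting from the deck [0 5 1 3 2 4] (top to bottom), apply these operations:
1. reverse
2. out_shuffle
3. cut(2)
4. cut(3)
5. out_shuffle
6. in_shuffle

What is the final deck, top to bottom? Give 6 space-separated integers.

Answer: 5 0 1 2 3 4

Derivation:
After op 1 (reverse): [4 2 3 1 5 0]
After op 2 (out_shuffle): [4 1 2 5 3 0]
After op 3 (cut(2)): [2 5 3 0 4 1]
After op 4 (cut(3)): [0 4 1 2 5 3]
After op 5 (out_shuffle): [0 2 4 5 1 3]
After op 6 (in_shuffle): [5 0 1 2 3 4]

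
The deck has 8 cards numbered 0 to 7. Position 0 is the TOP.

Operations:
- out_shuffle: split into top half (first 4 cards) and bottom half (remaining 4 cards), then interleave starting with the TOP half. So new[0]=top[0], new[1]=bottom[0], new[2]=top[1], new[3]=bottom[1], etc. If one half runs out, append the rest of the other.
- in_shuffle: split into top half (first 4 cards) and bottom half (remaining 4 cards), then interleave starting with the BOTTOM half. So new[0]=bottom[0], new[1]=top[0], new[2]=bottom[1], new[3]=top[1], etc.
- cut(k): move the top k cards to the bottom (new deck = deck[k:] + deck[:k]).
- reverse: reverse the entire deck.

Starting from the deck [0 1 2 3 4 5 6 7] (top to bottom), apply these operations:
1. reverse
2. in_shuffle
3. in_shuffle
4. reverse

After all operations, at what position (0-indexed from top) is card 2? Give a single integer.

After op 1 (reverse): [7 6 5 4 3 2 1 0]
After op 2 (in_shuffle): [3 7 2 6 1 5 0 4]
After op 3 (in_shuffle): [1 3 5 7 0 2 4 6]
After op 4 (reverse): [6 4 2 0 7 5 3 1]
Card 2 is at position 2.

Answer: 2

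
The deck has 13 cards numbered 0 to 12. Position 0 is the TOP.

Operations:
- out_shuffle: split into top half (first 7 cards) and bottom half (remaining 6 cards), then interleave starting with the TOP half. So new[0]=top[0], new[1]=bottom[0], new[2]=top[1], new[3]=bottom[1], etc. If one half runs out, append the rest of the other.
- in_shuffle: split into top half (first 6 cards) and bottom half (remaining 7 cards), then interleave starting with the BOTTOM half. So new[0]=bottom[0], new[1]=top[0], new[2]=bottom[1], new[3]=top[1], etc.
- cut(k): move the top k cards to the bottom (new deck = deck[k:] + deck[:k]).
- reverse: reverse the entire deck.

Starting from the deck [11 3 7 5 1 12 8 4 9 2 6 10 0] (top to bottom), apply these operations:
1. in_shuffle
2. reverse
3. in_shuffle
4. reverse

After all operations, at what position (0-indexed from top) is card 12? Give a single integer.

Answer: 9

Derivation:
After op 1 (in_shuffle): [8 11 4 3 9 7 2 5 6 1 10 12 0]
After op 2 (reverse): [0 12 10 1 6 5 2 7 9 3 4 11 8]
After op 3 (in_shuffle): [2 0 7 12 9 10 3 1 4 6 11 5 8]
After op 4 (reverse): [8 5 11 6 4 1 3 10 9 12 7 0 2]
Card 12 is at position 9.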